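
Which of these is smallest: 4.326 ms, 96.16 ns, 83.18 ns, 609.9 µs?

4.326 ms = 0.004326 s
96.16 ns = 0.00000009616 s
83.18 ns = 0.00000008318 s
609.9 µs = 0.0006099 s

83.18 ns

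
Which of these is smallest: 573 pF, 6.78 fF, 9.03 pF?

573 pF = 0.000000000573 F
6.78 fF = 0.00000000000000678 F
9.03 pF = 0.00000000000903 F

6.78 fF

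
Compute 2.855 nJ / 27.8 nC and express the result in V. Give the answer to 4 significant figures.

0.1027 V

(2.855 × 10^-9) / (27.8 × 10^-9) = 0.102698 V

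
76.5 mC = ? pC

76500000000 pC

milli = 10⁻³, pico = 10⁻¹²; factor is 10⁹.
76.5 × 10⁹ = 76500000000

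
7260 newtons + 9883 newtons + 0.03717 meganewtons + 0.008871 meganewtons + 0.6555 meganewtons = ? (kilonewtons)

In kilonewtons:
  7260 newtons = 7260e-3 kilonewtons = 7.26
  9883 newtons = 9883e-3 kilonewtons = 9.883
  0.03717 meganewtons = 0.03717e3 kilonewtons = 37.17
  0.008871 meganewtons = 0.008871e3 kilonewtons = 8.871
  0.6555 meganewtons = 0.6555e3 kilonewtons = 655.5
Sum: 7.26 + 9.883 + 37.17 + 8.871 + 655.5 = 718.684

718.684 kilonewtons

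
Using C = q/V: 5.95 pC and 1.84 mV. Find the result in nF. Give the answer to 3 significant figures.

3.23 nF

(5.95 × 10⁻¹²) / (1.84 × 10⁻³) = 3.2337 × 10⁻⁹ F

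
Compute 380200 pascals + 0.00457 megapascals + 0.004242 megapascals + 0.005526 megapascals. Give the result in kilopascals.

In kilopascals:
  380200 pascals = 380200e-3 kilopascals = 380.2
  0.00457 megapascals = 0.00457e3 kilopascals = 4.57
  0.004242 megapascals = 0.004242e3 kilopascals = 4.242
  0.005526 megapascals = 0.005526e3 kilopascals = 5.526
Sum: 380.2 + 4.57 + 4.242 + 5.526 = 394.538

394.538 kilopascals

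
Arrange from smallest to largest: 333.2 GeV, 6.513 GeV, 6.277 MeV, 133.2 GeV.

6.277 MeV < 6.513 GeV < 133.2 GeV < 333.2 GeV

333.2 GeV = 333200000000 eV
6.513 GeV = 6513000000 eV
6.277 MeV = 6277000 eV
133.2 GeV = 133200000000 eV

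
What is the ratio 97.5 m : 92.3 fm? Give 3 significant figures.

1060000000000000

(97.5) / (92.3e-15) = 1.056e15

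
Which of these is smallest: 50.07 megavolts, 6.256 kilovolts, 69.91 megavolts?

6.256 kilovolts

50.07 megavolts = 50070000 volts
6.256 kilovolts = 6256 volts
69.91 megavolts = 69910000 volts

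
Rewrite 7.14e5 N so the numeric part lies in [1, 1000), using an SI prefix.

= 714e3 N; 1e3 is kilo.

714 kN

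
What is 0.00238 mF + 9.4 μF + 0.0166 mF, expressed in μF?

28.38 μF

In μF:
  0.00238 mF = 0.00238e3 μF = 2.38
  9.4 μF → 9.4
  0.0166 mF = 0.0166e3 μF = 16.6
Sum: 2.38 + 9.4 + 16.6 = 28.38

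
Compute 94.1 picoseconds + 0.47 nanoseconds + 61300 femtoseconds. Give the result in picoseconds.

625.4 picoseconds

In picoseconds:
  94.1 picoseconds → 94.1
  0.47 nanoseconds = 0.47 × 10³ picoseconds = 470
  61300 femtoseconds = 61300 × 10⁻³ picoseconds = 61.3
Sum: 94.1 + 470 + 61.3 = 625.4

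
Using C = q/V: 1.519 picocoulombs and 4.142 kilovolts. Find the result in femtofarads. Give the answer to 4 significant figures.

0.3667 femtofarads

(1.519e-12) / (4.142e3) = 0.366731e-15 F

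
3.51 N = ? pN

(no prefix) = 10⁰, pico = 10⁻¹²; factor is 10¹².
3.51 × 10¹² = 3510000000000

3510000000000 pN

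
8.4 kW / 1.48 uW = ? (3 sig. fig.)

(8.4 × 10^3) / (1.48 × 10^-6) = 5.676 × 10^9

5680000000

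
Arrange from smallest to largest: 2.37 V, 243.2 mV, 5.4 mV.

2.37 V = 2.37 V
243.2 mV = 0.2432 V
5.4 mV = 0.0054 V

5.4 mV < 243.2 mV < 2.37 V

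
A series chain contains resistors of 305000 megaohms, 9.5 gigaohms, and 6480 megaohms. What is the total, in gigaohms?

In gigaohms:
  305000 megaohms = 305000 × 10^-3 gigaohms = 305
  9.5 gigaohms → 9.5
  6480 megaohms = 6480 × 10^-3 gigaohms = 6.48
Sum: 305 + 9.5 + 6.48 = 320.98

320.98 gigaohms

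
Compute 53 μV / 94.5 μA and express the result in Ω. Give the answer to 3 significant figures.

(53 × 10⁻⁶) / (94.5 × 10⁻⁶) = 0.56085 Ω

0.561 Ω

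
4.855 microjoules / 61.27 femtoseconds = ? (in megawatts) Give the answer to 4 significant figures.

(4.855 × 10^-6) / (61.27 × 10^-15) = 0.0792394 × 10^9 W

79.24 megawatts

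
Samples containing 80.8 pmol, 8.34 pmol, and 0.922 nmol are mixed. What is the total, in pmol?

In pmol:
  80.8 pmol → 80.8
  8.34 pmol → 8.34
  0.922 nmol = 0.922 × 10^3 pmol = 922
Sum: 80.8 + 8.34 + 922 = 1011.14

1011.14 pmol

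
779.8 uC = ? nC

779800 nC

micro = 10^-6, nano = 10^-9; factor is 10^3.
779.8 × 10^3 = 779800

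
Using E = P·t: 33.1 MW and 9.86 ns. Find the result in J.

0.326366 J

33.1 × 10^6 × 9.86 × 10^-9 = 326.366 × 10^-3 J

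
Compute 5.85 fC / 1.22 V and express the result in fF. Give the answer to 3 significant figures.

(5.85 × 10^-15) / (1.22) = 4.7951 × 10^-15 F

4.80 fF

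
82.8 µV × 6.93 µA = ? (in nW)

82.8e-6 × 6.93e-6 = 573.804e-12 W

0.573804 nW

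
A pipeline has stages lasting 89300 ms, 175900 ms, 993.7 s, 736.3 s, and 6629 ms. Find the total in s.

2001.829 s

In s:
  89300 ms = 89300 × 10⁻³ s = 89.3
  175900 ms = 175900 × 10⁻³ s = 175.9
  993.7 s → 993.7
  736.3 s → 736.3
  6629 ms = 6629 × 10⁻³ s = 6.629
Sum: 89.3 + 175.9 + 993.7 + 736.3 + 6.629 = 2001.829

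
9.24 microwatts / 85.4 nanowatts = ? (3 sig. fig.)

(9.24 × 10⁻⁶) / (85.4 × 10⁻⁹) = 0.1082 × 10³

108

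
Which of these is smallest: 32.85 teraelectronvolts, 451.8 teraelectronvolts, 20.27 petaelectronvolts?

32.85 teraelectronvolts = 32850000000000 electronvolts
451.8 teraelectronvolts = 451800000000000 electronvolts
20.27 petaelectronvolts = 20270000000000000 electronvolts

32.85 teraelectronvolts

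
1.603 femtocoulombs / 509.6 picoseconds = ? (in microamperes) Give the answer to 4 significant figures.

(1.603e-15) / (509.6e-12) = 0.0031456e-3 A

3.146 microamperes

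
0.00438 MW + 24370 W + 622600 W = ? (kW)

In kW:
  0.00438 MW = 0.00438 × 10³ kW = 4.38
  24370 W = 24370 × 10⁻³ kW = 24.37
  622600 W = 622600 × 10⁻³ kW = 622.6
Sum: 4.38 + 24.37 + 622.6 = 651.35

651.35 kW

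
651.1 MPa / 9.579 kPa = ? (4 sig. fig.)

(651.1 × 10^6) / (9.579 × 10^3) = 67.972 × 10^3

67970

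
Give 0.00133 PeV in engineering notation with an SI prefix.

= 1.33e12 eV; 1e12 is tera.

1.33 TeV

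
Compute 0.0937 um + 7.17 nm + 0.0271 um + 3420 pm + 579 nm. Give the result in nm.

710.39 nm

In nm:
  0.0937 um = 0.0937e3 nm = 93.7
  7.17 nm → 7.17
  0.0271 um = 0.0271e3 nm = 27.1
  3420 pm = 3420e-3 nm = 3.42
  579 nm → 579
Sum: 93.7 + 7.17 + 27.1 + 3.42 + 579 = 710.39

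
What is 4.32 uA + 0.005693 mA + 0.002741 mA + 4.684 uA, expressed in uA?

17.438 uA

In uA:
  4.32 uA → 4.32
  0.005693 mA = 0.005693 × 10^3 uA = 5.693
  0.002741 mA = 0.002741 × 10^3 uA = 2.741
  4.684 uA → 4.684
Sum: 4.32 + 5.693 + 2.741 + 4.684 = 17.438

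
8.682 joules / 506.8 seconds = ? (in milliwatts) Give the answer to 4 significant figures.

17.13 milliwatts

(8.682) / (506.8) = 0.017131 W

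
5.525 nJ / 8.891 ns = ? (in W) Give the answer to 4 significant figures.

(5.525 × 10⁻⁹) / (8.891 × 10⁻⁹) = 0.621415 W

0.6214 W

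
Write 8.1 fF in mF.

femto = 10^-15, milli = 10^-3; factor is 10^-12.
8.1 × 10^-12 = 0.0000000000081

0.0000000000081 mF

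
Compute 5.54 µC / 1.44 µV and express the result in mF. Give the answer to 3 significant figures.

(5.54 × 10⁻⁶) / (1.44 × 10⁻⁶) = 3.8472 F

3850 mF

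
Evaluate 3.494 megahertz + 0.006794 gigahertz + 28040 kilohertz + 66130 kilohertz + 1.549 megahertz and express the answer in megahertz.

In megahertz:
  3.494 megahertz → 3.494
  0.006794 gigahertz = 0.006794e3 megahertz = 6.794
  28040 kilohertz = 28040e-3 megahertz = 28.04
  66130 kilohertz = 66130e-3 megahertz = 66.13
  1.549 megahertz → 1.549
Sum: 3.494 + 6.794 + 28.04 + 66.13 + 1.549 = 106.007

106.007 megahertz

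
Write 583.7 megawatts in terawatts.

mega = 1e6, tera = 1e12; factor is 1e-6.
583.7 × 1e-6 = 0.0005837

0.0005837 terawatts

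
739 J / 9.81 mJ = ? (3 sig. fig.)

75300

(739) / (9.81 × 10⁻³) = 75.33 × 10³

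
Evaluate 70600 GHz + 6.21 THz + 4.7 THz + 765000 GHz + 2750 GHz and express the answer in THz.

849.26 THz

In THz:
  70600 GHz = 70600 × 10^-3 THz = 70.6
  6.21 THz → 6.21
  4.7 THz → 4.7
  765000 GHz = 765000 × 10^-3 THz = 765
  2750 GHz = 2750 × 10^-3 THz = 2.75
Sum: 70.6 + 6.21 + 4.7 + 765 + 2.75 = 849.26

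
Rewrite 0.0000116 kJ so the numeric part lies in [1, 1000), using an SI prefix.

= 11.6e-3 J; 1e-3 is milli.

11.6 mJ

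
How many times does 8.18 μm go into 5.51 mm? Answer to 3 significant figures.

674

(5.51 × 10⁻³) / (8.18 × 10⁻⁶) = 0.6736 × 10³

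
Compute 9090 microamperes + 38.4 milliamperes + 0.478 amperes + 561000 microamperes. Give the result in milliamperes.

In milliamperes:
  9090 microamperes = 9090 × 10⁻³ milliamperes = 9.09
  38.4 milliamperes → 38.4
  0.478 amperes = 0.478 × 10³ milliamperes = 478
  561000 microamperes = 561000 × 10⁻³ milliamperes = 561
Sum: 9.09 + 38.4 + 478 + 561 = 1086.49

1086.49 milliamperes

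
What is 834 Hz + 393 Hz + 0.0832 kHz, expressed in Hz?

1310.2 Hz

In Hz:
  834 Hz → 834
  393 Hz → 393
  0.0832 kHz = 0.0832 × 10³ Hz = 83.2
Sum: 834 + 393 + 83.2 = 1310.2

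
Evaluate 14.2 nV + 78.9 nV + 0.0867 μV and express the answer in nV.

In nV:
  14.2 nV → 14.2
  78.9 nV → 78.9
  0.0867 μV = 0.0867e3 nV = 86.7
Sum: 14.2 + 78.9 + 86.7 = 179.8

179.8 nV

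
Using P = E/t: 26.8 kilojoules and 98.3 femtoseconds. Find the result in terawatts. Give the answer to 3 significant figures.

(26.8 × 10^3) / (98.3 × 10^-15) = 0.27263 × 10^18 W

273000 terawatts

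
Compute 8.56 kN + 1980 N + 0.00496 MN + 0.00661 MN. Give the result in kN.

22.11 kN

In kN:
  8.56 kN → 8.56
  1980 N = 1980e-3 kN = 1.98
  0.00496 MN = 0.00496e3 kN = 4.96
  0.00661 MN = 0.00661e3 kN = 6.61
Sum: 8.56 + 1.98 + 4.96 + 6.61 = 22.11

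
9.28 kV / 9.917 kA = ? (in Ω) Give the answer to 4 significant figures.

0.9358 Ω

(9.28 × 10^3) / (9.917 × 10^3) = 0.935767 Ω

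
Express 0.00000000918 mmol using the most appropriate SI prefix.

= 9.18e-12 mol; 1e-12 is pico.

9.18 pmol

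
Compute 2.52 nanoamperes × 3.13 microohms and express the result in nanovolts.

0.0000078876 nanovolts

2.52 × 10⁻⁹ × 3.13 × 10⁻⁶ = 7.8876 × 10⁻¹⁵ V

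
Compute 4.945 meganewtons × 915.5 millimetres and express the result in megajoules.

4.945e6 × 915.5e-3 = 4527.1475e3 J

4.5271475 megajoules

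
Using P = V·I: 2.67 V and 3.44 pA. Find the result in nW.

0.0091848 nW

2.67 × 3.44 × 10⁻¹² = 9.1848 × 10⁻¹² W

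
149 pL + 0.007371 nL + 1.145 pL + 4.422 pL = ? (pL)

In pL:
  149 pL → 149
  0.007371 nL = 0.007371 × 10^3 pL = 7.371
  1.145 pL → 1.145
  4.422 pL → 4.422
Sum: 149 + 7.371 + 1.145 + 4.422 = 161.938

161.938 pL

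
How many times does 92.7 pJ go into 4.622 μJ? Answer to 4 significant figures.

(4.622 × 10⁻⁶) / (92.7 × 10⁻¹²) = 0.04986 × 10⁶

49860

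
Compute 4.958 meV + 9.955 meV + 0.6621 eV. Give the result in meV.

In meV:
  4.958 meV → 4.958
  9.955 meV → 9.955
  0.6621 eV = 0.6621e3 meV = 662.1
Sum: 4.958 + 9.955 + 662.1 = 677.013

677.013 meV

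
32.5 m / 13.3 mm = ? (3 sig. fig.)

(32.5) / (13.3 × 10⁻³) = 2.444 × 10³

2440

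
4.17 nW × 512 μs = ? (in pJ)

2.13504 pJ

4.17e-9 × 512e-6 = 2135.04e-15 J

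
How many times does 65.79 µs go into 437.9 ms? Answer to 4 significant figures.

6656

(437.9 × 10⁻³) / (65.79 × 10⁻⁶) = 6.656 × 10³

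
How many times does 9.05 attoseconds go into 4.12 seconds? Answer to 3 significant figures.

(4.12) / (9.05 × 10^-18) = 0.4552 × 10^18

455000000000000000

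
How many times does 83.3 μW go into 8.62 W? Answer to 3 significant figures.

103000

(8.62) / (83.3 × 10⁻⁶) = 0.1035 × 10⁶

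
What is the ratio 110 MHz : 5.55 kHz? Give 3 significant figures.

19800

(110e6) / (5.55e3) = 19.82e3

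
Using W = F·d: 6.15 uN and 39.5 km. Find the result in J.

6.15 × 10^-6 × 39.5 × 10^3 = 242.925 × 10^-3 J

0.242925 J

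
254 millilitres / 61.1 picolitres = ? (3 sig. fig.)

4160000000

(254 × 10⁻³) / (61.1 × 10⁻¹²) = 4.157 × 10⁹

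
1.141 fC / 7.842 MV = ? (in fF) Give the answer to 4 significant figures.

(1.141e-15) / (7.842e6) = 0.145499e-21 F

0.0000001455 fF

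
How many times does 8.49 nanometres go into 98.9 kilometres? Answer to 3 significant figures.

11600000000000

(98.9 × 10³) / (8.49 × 10⁻⁹) = 11.65 × 10¹²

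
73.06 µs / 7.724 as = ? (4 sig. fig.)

9459000000000

(73.06 × 10⁻⁶) / (7.724 × 10⁻¹⁸) = 9.4588 × 10¹²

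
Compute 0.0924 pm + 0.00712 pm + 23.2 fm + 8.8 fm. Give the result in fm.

131.52 fm

In fm:
  0.0924 pm = 0.0924 × 10³ fm = 92.4
  0.00712 pm = 0.00712 × 10³ fm = 7.12
  23.2 fm → 23.2
  8.8 fm → 8.8
Sum: 92.4 + 7.12 + 23.2 + 8.8 = 131.52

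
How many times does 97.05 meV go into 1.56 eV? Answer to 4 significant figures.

16.07

(1.56) / (97.05 × 10⁻³) = 0.016074 × 10³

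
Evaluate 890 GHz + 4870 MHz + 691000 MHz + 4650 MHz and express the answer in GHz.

In GHz:
  890 GHz → 890
  4870 MHz = 4870e-3 GHz = 4.87
  691000 MHz = 691000e-3 GHz = 691
  4650 MHz = 4650e-3 GHz = 4.65
Sum: 890 + 4.87 + 691 + 4.65 = 1590.52

1590.52 GHz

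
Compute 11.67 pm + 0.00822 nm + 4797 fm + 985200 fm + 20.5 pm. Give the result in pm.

1030.387 pm

In pm:
  11.67 pm → 11.67
  0.00822 nm = 0.00822 × 10^3 pm = 8.22
  4797 fm = 4797 × 10^-3 pm = 4.797
  985200 fm = 985200 × 10^-3 pm = 985.2
  20.5 pm → 20.5
Sum: 11.67 + 8.22 + 4.797 + 985.2 + 20.5 = 1030.387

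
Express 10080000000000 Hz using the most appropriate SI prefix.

10.08 THz

= 10.08e12 Hz; 1e12 is tera.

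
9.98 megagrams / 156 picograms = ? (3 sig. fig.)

64000000000000000

(9.98e6) / (156e-12) = 0.06397e18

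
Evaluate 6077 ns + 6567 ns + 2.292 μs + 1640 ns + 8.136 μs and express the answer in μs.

24.712 μs

In μs:
  6077 ns = 6077 × 10^-3 μs = 6.077
  6567 ns = 6567 × 10^-3 μs = 6.567
  2.292 μs → 2.292
  1640 ns = 1640 × 10^-3 μs = 1.64
  8.136 μs → 8.136
Sum: 6.077 + 6.567 + 2.292 + 1.64 + 8.136 = 24.712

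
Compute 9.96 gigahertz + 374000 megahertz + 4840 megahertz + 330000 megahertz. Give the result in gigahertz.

In gigahertz:
  9.96 gigahertz → 9.96
  374000 megahertz = 374000 × 10^-3 gigahertz = 374
  4840 megahertz = 4840 × 10^-3 gigahertz = 4.84
  330000 megahertz = 330000 × 10^-3 gigahertz = 330
Sum: 9.96 + 374 + 4.84 + 330 = 718.8

718.8 gigahertz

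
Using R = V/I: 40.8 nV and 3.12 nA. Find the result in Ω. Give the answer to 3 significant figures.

13.1 Ω

(40.8e-9) / (3.12e-9) = 13.077 Ω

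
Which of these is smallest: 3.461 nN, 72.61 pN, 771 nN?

72.61 pN

3.461 nN = 0.000000003461 N
72.61 pN = 0.00000000007261 N
771 nN = 0.000000771 N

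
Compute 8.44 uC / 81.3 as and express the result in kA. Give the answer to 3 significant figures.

(8.44e-6) / (81.3e-18) = 0.10381e12 A

104000000 kA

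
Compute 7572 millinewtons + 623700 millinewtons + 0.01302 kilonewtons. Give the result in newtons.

644.292 newtons

In newtons:
  7572 millinewtons = 7572 × 10^-3 newtons = 7.572
  623700 millinewtons = 623700 × 10^-3 newtons = 623.7
  0.01302 kilonewtons = 0.01302 × 10^3 newtons = 13.02
Sum: 7.572 + 623.7 + 13.02 = 644.292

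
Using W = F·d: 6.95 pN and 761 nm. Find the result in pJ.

0.00000528895 pJ

6.95e-12 × 761e-9 = 5288.95e-21 J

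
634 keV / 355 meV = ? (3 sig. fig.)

(634e3) / (355e-3) = 1.786e6

1790000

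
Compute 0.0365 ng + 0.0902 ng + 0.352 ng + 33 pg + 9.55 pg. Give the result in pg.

521.25 pg

In pg:
  0.0365 ng = 0.0365 × 10³ pg = 36.5
  0.0902 ng = 0.0902 × 10³ pg = 90.2
  0.352 ng = 0.352 × 10³ pg = 352
  33 pg → 33
  9.55 pg → 9.55
Sum: 36.5 + 90.2 + 352 + 33 + 9.55 = 521.25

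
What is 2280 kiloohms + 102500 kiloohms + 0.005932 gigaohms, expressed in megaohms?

110.712 megaohms

In megaohms:
  2280 kiloohms = 2280e-3 megaohms = 2.28
  102500 kiloohms = 102500e-3 megaohms = 102.5
  0.005932 gigaohms = 0.005932e3 megaohms = 5.932
Sum: 2.28 + 102.5 + 5.932 = 110.712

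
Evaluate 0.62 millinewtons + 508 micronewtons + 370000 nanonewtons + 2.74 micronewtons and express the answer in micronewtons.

In micronewtons:
  0.62 millinewtons = 0.62e3 micronewtons = 620
  508 micronewtons → 508
  370000 nanonewtons = 370000e-3 micronewtons = 370
  2.74 micronewtons → 2.74
Sum: 620 + 508 + 370 + 2.74 = 1500.74

1500.74 micronewtons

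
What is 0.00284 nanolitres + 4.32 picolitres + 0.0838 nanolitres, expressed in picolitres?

90.96 picolitres

In picolitres:
  0.00284 nanolitres = 0.00284e3 picolitres = 2.84
  4.32 picolitres → 4.32
  0.0838 nanolitres = 0.0838e3 picolitres = 83.8
Sum: 2.84 + 4.32 + 83.8 = 90.96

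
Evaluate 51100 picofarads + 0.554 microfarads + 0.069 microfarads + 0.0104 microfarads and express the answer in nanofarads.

684.5 nanofarads

In nanofarads:
  51100 picofarads = 51100 × 10^-3 nanofarads = 51.1
  0.554 microfarads = 0.554 × 10^3 nanofarads = 554
  0.069 microfarads = 0.069 × 10^3 nanofarads = 69
  0.0104 microfarads = 0.0104 × 10^3 nanofarads = 10.4
Sum: 51.1 + 554 + 69 + 10.4 = 684.5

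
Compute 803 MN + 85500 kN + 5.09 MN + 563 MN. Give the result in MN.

1456.59 MN

In MN:
  803 MN → 803
  85500 kN = 85500 × 10^-3 MN = 85.5
  5.09 MN → 5.09
  563 MN → 563
Sum: 803 + 85.5 + 5.09 + 563 = 1456.59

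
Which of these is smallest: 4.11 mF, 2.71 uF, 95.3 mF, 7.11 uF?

4.11 mF = 0.00411 F
2.71 uF = 0.00000271 F
95.3 mF = 0.0953 F
7.11 uF = 0.00000711 F

2.71 uF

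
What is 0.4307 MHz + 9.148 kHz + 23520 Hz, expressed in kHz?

In kHz:
  0.4307 MHz = 0.4307e3 kHz = 430.7
  9.148 kHz → 9.148
  23520 Hz = 23520e-3 kHz = 23.52
Sum: 430.7 + 9.148 + 23.52 = 463.368

463.368 kHz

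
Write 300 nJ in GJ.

nano = 10^-9, giga = 10^9; factor is 10^-18.
300 × 10^-18 = 0.0000000000000003

0.0000000000000003 GJ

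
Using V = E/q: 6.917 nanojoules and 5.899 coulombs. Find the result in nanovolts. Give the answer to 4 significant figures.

(6.917 × 10^-9) / (5.899) = 1.17257 × 10^-9 V

1.173 nanovolts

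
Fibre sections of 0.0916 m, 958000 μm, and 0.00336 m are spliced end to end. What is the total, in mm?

1052.96 mm

In mm:
  0.0916 m = 0.0916 × 10^3 mm = 91.6
  958000 μm = 958000 × 10^-3 mm = 958
  0.00336 m = 0.00336 × 10^3 mm = 3.36
Sum: 91.6 + 958 + 3.36 = 1052.96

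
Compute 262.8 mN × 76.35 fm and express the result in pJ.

0.02006478 pJ

262.8e-3 × 76.35e-15 = 20064.78e-18 J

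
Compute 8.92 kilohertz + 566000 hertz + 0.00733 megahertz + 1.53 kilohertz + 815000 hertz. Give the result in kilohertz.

In kilohertz:
  8.92 kilohertz → 8.92
  566000 hertz = 566000e-3 kilohertz = 566
  0.00733 megahertz = 0.00733e3 kilohertz = 7.33
  1.53 kilohertz → 1.53
  815000 hertz = 815000e-3 kilohertz = 815
Sum: 8.92 + 566 + 7.33 + 1.53 + 815 = 1398.78

1398.78 kilohertz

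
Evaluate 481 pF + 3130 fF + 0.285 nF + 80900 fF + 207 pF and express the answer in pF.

In pF:
  481 pF → 481
  3130 fF = 3130 × 10⁻³ pF = 3.13
  0.285 nF = 0.285 × 10³ pF = 285
  80900 fF = 80900 × 10⁻³ pF = 80.9
  207 pF → 207
Sum: 481 + 3.13 + 285 + 80.9 + 207 = 1057.03

1057.03 pF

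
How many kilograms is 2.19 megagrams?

2190 kilograms

mega = 1e6, kilo = 1e3; factor is 1e3.
2.19 × 1e3 = 2190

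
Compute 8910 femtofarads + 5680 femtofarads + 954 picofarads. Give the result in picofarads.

968.59 picofarads

In picofarads:
  8910 femtofarads = 8910e-3 picofarads = 8.91
  5680 femtofarads = 5680e-3 picofarads = 5.68
  954 picofarads → 954
Sum: 8.91 + 5.68 + 954 = 968.59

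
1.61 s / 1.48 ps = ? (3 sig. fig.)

(1.61) / (1.48 × 10⁻¹²) = 1.088 × 10¹²

1090000000000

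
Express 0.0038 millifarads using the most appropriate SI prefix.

= 3.8 × 10^-6 farads; 10^-6 is micro.

3.8 microfarads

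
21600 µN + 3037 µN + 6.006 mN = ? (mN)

In mN:
  21600 µN = 21600e-3 mN = 21.6
  3037 µN = 3037e-3 mN = 3.037
  6.006 mN → 6.006
Sum: 21.6 + 3.037 + 6.006 = 30.643

30.643 mN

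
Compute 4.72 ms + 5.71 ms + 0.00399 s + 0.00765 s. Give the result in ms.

22.07 ms

In ms:
  4.72 ms → 4.72
  5.71 ms → 5.71
  0.00399 s = 0.00399e3 ms = 3.99
  0.00765 s = 0.00765e3 ms = 7.65
Sum: 4.72 + 5.71 + 3.99 + 7.65 = 22.07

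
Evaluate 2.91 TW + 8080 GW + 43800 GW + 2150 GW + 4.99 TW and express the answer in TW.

In TW:
  2.91 TW → 2.91
  8080 GW = 8080 × 10^-3 TW = 8.08
  43800 GW = 43800 × 10^-3 TW = 43.8
  2150 GW = 2150 × 10^-3 TW = 2.15
  4.99 TW → 4.99
Sum: 2.91 + 8.08 + 43.8 + 2.15 + 4.99 = 61.93

61.93 TW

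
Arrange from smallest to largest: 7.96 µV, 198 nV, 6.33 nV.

7.96 µV = 0.00000796 V
198 nV = 0.000000198 V
6.33 nV = 0.00000000633 V

6.33 nV < 198 nV < 7.96 µV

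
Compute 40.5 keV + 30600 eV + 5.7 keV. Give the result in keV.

76.8 keV

In keV:
  40.5 keV → 40.5
  30600 eV = 30600e-3 keV = 30.6
  5.7 keV → 5.7
Sum: 40.5 + 30.6 + 5.7 = 76.8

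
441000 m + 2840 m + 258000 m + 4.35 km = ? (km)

In km:
  441000 m = 441000 × 10^-3 km = 441
  2840 m = 2840 × 10^-3 km = 2.84
  258000 m = 258000 × 10^-3 km = 258
  4.35 km → 4.35
Sum: 441 + 2.84 + 258 + 4.35 = 706.19

706.19 km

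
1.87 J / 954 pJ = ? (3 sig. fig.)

(1.87) / (954 × 10⁻¹²) = 0.00196 × 10¹²

1960000000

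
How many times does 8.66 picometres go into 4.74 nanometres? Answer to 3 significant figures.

(4.74 × 10⁻⁹) / (8.66 × 10⁻¹²) = 0.5473 × 10³

547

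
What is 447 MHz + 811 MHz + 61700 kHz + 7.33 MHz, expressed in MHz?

In MHz:
  447 MHz → 447
  811 MHz → 811
  61700 kHz = 61700 × 10^-3 MHz = 61.7
  7.33 MHz → 7.33
Sum: 447 + 811 + 61.7 + 7.33 = 1327.03

1327.03 MHz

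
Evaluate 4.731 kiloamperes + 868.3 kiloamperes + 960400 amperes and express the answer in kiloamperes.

1833.431 kiloamperes

In kiloamperes:
  4.731 kiloamperes → 4.731
  868.3 kiloamperes → 868.3
  960400 amperes = 960400e-3 kiloamperes = 960.4
Sum: 4.731 + 868.3 + 960.4 = 1833.431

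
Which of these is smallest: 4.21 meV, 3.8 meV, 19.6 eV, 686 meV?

3.8 meV

4.21 meV = 0.00421 eV
3.8 meV = 0.0038 eV
19.6 eV = 19.6 eV
686 meV = 0.686 eV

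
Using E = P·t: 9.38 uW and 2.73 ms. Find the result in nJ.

25.6074 nJ

9.38e-6 × 2.73e-3 = 25.6074e-9 J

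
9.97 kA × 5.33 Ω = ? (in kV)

9.97e3 × 5.33 = 53.1401e3 V

53.1401 kV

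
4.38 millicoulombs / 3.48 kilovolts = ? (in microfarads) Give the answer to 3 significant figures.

(4.38 × 10^-3) / (3.48 × 10^3) = 1.2586 × 10^-6 F

1.26 microfarads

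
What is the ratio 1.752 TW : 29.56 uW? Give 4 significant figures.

59270000000000000

(1.752 × 10^12) / (29.56 × 10^-6) = 0.059269 × 10^18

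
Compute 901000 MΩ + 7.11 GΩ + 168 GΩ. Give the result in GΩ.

1076.11 GΩ

In GΩ:
  901000 MΩ = 901000 × 10^-3 GΩ = 901
  7.11 GΩ → 7.11
  168 GΩ → 168
Sum: 901 + 7.11 + 168 = 1076.11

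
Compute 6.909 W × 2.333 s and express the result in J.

6.909 × 2.333 = 16.118697 J

16.118697 J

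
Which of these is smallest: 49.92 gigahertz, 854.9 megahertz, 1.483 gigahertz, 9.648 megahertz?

9.648 megahertz

49.92 gigahertz = 49920000000 hertz
854.9 megahertz = 854900000 hertz
1.483 gigahertz = 1483000000 hertz
9.648 megahertz = 9648000 hertz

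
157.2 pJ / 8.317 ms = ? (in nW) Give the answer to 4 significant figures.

18.90 nW

(157.2 × 10^-12) / (8.317 × 10^-3) = 18.901 × 10^-9 W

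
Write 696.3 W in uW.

(no prefix) = 1e0, micro = 1e-6; factor is 1e6.
696.3 × 1e6 = 696300000

696300000 uW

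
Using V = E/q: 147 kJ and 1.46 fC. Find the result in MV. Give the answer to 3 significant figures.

101000000000000 MV

(147e3) / (1.46e-15) = 100.68e18 V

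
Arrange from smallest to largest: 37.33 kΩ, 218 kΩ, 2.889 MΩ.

37.33 kΩ < 218 kΩ < 2.889 MΩ

37.33 kΩ = 37330 Ω
218 kΩ = 218000 Ω
2.889 MΩ = 2889000 Ω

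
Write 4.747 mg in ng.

4747000 ng

milli = 1e-3, nano = 1e-9; factor is 1e6.
4.747 × 1e6 = 4747000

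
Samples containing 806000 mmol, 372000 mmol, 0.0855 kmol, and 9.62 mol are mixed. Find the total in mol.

In mol:
  806000 mmol = 806000 × 10^-3 mol = 806
  372000 mmol = 372000 × 10^-3 mol = 372
  0.0855 kmol = 0.0855 × 10^3 mol = 85.5
  9.62 mol → 9.62
Sum: 806 + 372 + 85.5 + 9.62 = 1273.12

1273.12 mol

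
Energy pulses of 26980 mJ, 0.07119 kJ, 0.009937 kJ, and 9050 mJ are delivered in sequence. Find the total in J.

117.157 J

In J:
  26980 mJ = 26980 × 10⁻³ J = 26.98
  0.07119 kJ = 0.07119 × 10³ J = 71.19
  0.009937 kJ = 0.009937 × 10³ J = 9.937
  9050 mJ = 9050 × 10⁻³ J = 9.05
Sum: 26.98 + 71.19 + 9.937 + 9.05 = 117.157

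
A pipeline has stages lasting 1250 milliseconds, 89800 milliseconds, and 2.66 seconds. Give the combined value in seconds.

In seconds:
  1250 milliseconds = 1250 × 10^-3 seconds = 1.25
  89800 milliseconds = 89800 × 10^-3 seconds = 89.8
  2.66 seconds → 2.66
Sum: 1.25 + 89.8 + 2.66 = 93.71

93.71 seconds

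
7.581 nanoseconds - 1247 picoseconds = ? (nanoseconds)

6.334 nanoseconds

In nanoseconds:
  7.581 nanoseconds → 7.581
  1247 picoseconds = 1247 × 10⁻³ nanoseconds = 1.247
Difference: 7.581 - 1.247 = 6.334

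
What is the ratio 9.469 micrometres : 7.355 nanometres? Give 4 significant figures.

(9.469 × 10^-6) / (7.355 × 10^-9) = 1.2874 × 10^3

1287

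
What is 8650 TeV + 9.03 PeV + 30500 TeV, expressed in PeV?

In PeV:
  8650 TeV = 8650 × 10⁻³ PeV = 8.65
  9.03 PeV → 9.03
  30500 TeV = 30500 × 10⁻³ PeV = 30.5
Sum: 8.65 + 9.03 + 30.5 = 48.18

48.18 PeV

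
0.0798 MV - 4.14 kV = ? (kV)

75.66 kV

In kV:
  0.0798 MV = 0.0798e3 kV = 79.8
  4.14 kV → 4.14
Difference: 79.8 - 4.14 = 75.66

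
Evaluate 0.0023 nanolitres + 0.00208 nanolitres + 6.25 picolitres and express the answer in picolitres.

In picolitres:
  0.0023 nanolitres = 0.0023 × 10^3 picolitres = 2.3
  0.00208 nanolitres = 0.00208 × 10^3 picolitres = 2.08
  6.25 picolitres → 6.25
Sum: 2.3 + 2.08 + 6.25 = 10.63

10.63 picolitres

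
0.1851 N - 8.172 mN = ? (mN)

In mN:
  0.1851 N = 0.1851 × 10^3 mN = 185.1
  8.172 mN → 8.172
Difference: 185.1 - 8.172 = 176.928

176.928 mN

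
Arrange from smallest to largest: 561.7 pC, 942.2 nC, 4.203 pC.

561.7 pC = 0.0000000005617 C
942.2 nC = 0.0000009422 C
4.203 pC = 0.000000000004203 C

4.203 pC < 561.7 pC < 942.2 nC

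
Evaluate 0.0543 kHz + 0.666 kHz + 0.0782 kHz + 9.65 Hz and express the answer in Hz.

808.15 Hz

In Hz:
  0.0543 kHz = 0.0543 × 10^3 Hz = 54.3
  0.666 kHz = 0.666 × 10^3 Hz = 666
  0.0782 kHz = 0.0782 × 10^3 Hz = 78.2
  9.65 Hz → 9.65
Sum: 54.3 + 666 + 78.2 + 9.65 = 808.15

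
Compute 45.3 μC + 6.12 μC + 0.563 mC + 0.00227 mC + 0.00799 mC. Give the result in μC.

In μC:
  45.3 μC → 45.3
  6.12 μC → 6.12
  0.563 mC = 0.563 × 10³ μC = 563
  0.00227 mC = 0.00227 × 10³ μC = 2.27
  0.00799 mC = 0.00799 × 10³ μC = 7.99
Sum: 45.3 + 6.12 + 563 + 2.27 + 7.99 = 624.68

624.68 μC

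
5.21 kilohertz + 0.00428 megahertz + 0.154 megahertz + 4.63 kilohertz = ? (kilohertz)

168.12 kilohertz

In kilohertz:
  5.21 kilohertz → 5.21
  0.00428 megahertz = 0.00428 × 10³ kilohertz = 4.28
  0.154 megahertz = 0.154 × 10³ kilohertz = 154
  4.63 kilohertz → 4.63
Sum: 5.21 + 4.28 + 154 + 4.63 = 168.12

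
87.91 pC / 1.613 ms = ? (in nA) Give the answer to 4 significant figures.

54.50 nA

(87.91e-12) / (1.613e-3) = 54.5009e-9 A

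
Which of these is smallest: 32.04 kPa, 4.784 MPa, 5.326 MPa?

32.04 kPa

32.04 kPa = 32040 Pa
4.784 MPa = 4784000 Pa
5.326 MPa = 5326000 Pa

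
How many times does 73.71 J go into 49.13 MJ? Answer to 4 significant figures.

(49.13 × 10⁶) / (73.71) = 0.66653 × 10⁶

666500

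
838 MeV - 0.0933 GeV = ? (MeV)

744.7 MeV

In MeV:
  838 MeV → 838
  0.0933 GeV = 0.0933 × 10^3 MeV = 93.3
Difference: 838 - 93.3 = 744.7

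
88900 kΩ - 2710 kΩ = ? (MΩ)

In MΩ:
  88900 kΩ = 88900 × 10^-3 MΩ = 88.9
  2710 kΩ = 2710 × 10^-3 MΩ = 2.71
Difference: 88.9 - 2.71 = 86.19

86.19 MΩ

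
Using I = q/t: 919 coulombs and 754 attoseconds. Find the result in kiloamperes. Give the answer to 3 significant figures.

(919) / (754e-18) = 1.2188e18 A

1220000000000000 kiloamperes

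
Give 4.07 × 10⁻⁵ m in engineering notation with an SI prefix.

40.7 μm

= 40.7 × 10⁻⁶ m; 10⁻⁶ is micro.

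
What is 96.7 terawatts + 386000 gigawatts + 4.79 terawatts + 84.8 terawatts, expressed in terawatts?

572.29 terawatts

In terawatts:
  96.7 terawatts → 96.7
  386000 gigawatts = 386000 × 10^-3 terawatts = 386
  4.79 terawatts → 4.79
  84.8 terawatts → 84.8
Sum: 96.7 + 386 + 4.79 + 84.8 = 572.29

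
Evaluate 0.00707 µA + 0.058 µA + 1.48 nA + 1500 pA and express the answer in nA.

68.05 nA

In nA:
  0.00707 µA = 0.00707 × 10³ nA = 7.07
  0.058 µA = 0.058 × 10³ nA = 58
  1.48 nA → 1.48
  1500 pA = 1500 × 10⁻³ nA = 1.5
Sum: 7.07 + 58 + 1.48 + 1.5 = 68.05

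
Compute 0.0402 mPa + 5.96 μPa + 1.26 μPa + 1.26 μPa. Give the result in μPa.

48.68 μPa

In μPa:
  0.0402 mPa = 0.0402 × 10³ μPa = 40.2
  5.96 μPa → 5.96
  1.26 μPa → 1.26
  1.26 μPa → 1.26
Sum: 40.2 + 5.96 + 1.26 + 1.26 = 48.68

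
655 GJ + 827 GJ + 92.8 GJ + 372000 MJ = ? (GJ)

In GJ:
  655 GJ → 655
  827 GJ → 827
  92.8 GJ → 92.8
  372000 MJ = 372000e-3 GJ = 372
Sum: 655 + 827 + 92.8 + 372 = 1946.8

1946.8 GJ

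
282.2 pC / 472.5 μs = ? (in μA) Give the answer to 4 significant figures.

0.5972 μA

(282.2 × 10^-12) / (472.5 × 10^-6) = 0.597249 × 10^-6 A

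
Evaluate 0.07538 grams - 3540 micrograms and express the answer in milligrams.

In milligrams:
  0.07538 grams = 0.07538e3 milligrams = 75.38
  3540 micrograms = 3540e-3 milligrams = 3.54
Difference: 75.38 - 3.54 = 71.84

71.84 milligrams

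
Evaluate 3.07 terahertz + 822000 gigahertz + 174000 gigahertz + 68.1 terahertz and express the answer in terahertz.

In terahertz:
  3.07 terahertz → 3.07
  822000 gigahertz = 822000 × 10⁻³ terahertz = 822
  174000 gigahertz = 174000 × 10⁻³ terahertz = 174
  68.1 terahertz → 68.1
Sum: 3.07 + 822 + 174 + 68.1 = 1067.17

1067.17 terahertz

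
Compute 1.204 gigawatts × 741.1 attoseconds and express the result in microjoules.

1.204 × 10^9 × 741.1 × 10^-18 = 892.2844 × 10^-9 J

0.8922844 microjoules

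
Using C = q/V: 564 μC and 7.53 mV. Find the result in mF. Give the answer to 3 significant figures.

(564e-6) / (7.53e-3) = 74.9e-3 F

74.9 mF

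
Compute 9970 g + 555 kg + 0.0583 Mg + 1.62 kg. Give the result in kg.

In kg:
  9970 g = 9970e-3 kg = 9.97
  555 kg → 555
  0.0583 Mg = 0.0583e3 kg = 58.3
  1.62 kg → 1.62
Sum: 9.97 + 555 + 58.3 + 1.62 = 624.89

624.89 kg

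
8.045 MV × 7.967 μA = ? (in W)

64.094515 W

8.045 × 10^6 × 7.967 × 10^-6 = 64.094515 W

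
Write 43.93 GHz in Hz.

43930000000 Hz

giga = 10^9, (no prefix) = 10^0; factor is 10^9.
43.93 × 10^9 = 43930000000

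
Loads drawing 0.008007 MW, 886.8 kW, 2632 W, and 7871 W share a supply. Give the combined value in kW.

In kW:
  0.008007 MW = 0.008007 × 10³ kW = 8.007
  886.8 kW → 886.8
  2632 W = 2632 × 10⁻³ kW = 2.632
  7871 W = 7871 × 10⁻³ kW = 7.871
Sum: 8.007 + 886.8 + 2.632 + 7.871 = 905.31

905.31 kW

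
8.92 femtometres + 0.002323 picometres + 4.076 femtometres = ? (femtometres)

15.319 femtometres

In femtometres:
  8.92 femtometres → 8.92
  0.002323 picometres = 0.002323 × 10³ femtometres = 2.323
  4.076 femtometres → 4.076
Sum: 8.92 + 2.323 + 4.076 = 15.319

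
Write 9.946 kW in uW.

kilo = 10^3, micro = 10^-6; factor is 10^9.
9.946 × 10^9 = 9946000000

9946000000 uW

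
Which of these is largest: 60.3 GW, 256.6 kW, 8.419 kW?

60.3 GW = 60300000000 W
256.6 kW = 256600 W
8.419 kW = 8419 W

60.3 GW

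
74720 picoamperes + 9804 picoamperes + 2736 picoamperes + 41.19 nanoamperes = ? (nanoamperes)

In nanoamperes:
  74720 picoamperes = 74720 × 10⁻³ nanoamperes = 74.72
  9804 picoamperes = 9804 × 10⁻³ nanoamperes = 9.804
  2736 picoamperes = 2736 × 10⁻³ nanoamperes = 2.736
  41.19 nanoamperes → 41.19
Sum: 74.72 + 9.804 + 2.736 + 41.19 = 128.45

128.45 nanoamperes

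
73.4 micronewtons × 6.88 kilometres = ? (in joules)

73.4 × 10⁻⁶ × 6.88 × 10³ = 504.992 × 10⁻³ J

0.504992 joules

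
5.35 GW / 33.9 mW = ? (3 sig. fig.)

(5.35 × 10⁹) / (33.9 × 10⁻³) = 0.1578 × 10¹²

158000000000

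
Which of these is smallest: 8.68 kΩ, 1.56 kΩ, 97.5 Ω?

97.5 Ω

8.68 kΩ = 8680 Ω
1.56 kΩ = 1560 Ω
97.5 Ω = 97.5 Ω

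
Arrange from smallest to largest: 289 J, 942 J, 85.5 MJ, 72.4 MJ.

289 J < 942 J < 72.4 MJ < 85.5 MJ

289 J = 289 J
942 J = 942 J
85.5 MJ = 85500000 J
72.4 MJ = 72400000 J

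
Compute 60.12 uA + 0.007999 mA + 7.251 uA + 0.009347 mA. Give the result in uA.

84.717 uA

In uA:
  60.12 uA → 60.12
  0.007999 mA = 0.007999 × 10³ uA = 7.999
  7.251 uA → 7.251
  0.009347 mA = 0.009347 × 10³ uA = 9.347
Sum: 60.12 + 7.999 + 7.251 + 9.347 = 84.717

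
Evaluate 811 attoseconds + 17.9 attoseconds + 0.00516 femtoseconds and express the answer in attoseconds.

In attoseconds:
  811 attoseconds → 811
  17.9 attoseconds → 17.9
  0.00516 femtoseconds = 0.00516 × 10³ attoseconds = 5.16
Sum: 811 + 17.9 + 5.16 = 834.06

834.06 attoseconds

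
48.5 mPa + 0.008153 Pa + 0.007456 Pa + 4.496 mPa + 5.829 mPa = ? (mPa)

In mPa:
  48.5 mPa → 48.5
  0.008153 Pa = 0.008153e3 mPa = 8.153
  0.007456 Pa = 0.007456e3 mPa = 7.456
  4.496 mPa → 4.496
  5.829 mPa → 5.829
Sum: 48.5 + 8.153 + 7.456 + 4.496 + 5.829 = 74.434

74.434 mPa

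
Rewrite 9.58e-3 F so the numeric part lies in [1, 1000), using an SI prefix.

= 9.58e-3 F; 1e-3 is milli.

9.58 mF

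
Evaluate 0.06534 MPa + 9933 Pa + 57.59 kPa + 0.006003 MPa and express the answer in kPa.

138.866 kPa

In kPa:
  0.06534 MPa = 0.06534 × 10^3 kPa = 65.34
  9933 Pa = 9933 × 10^-3 kPa = 9.933
  57.59 kPa → 57.59
  0.006003 MPa = 0.006003 × 10^3 kPa = 6.003
Sum: 65.34 + 9.933 + 57.59 + 6.003 = 138.866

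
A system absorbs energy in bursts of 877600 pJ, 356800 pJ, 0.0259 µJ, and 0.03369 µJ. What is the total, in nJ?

1293.99 nJ

In nJ:
  877600 pJ = 877600e-3 nJ = 877.6
  356800 pJ = 356800e-3 nJ = 356.8
  0.0259 µJ = 0.0259e3 nJ = 25.9
  0.03369 µJ = 0.03369e3 nJ = 33.69
Sum: 877.6 + 356.8 + 25.9 + 33.69 = 1293.99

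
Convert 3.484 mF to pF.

3484000000 pF

milli = 1e-3, pico = 1e-12; factor is 1e9.
3.484 × 1e9 = 3484000000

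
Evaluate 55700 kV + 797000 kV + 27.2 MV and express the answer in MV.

In MV:
  55700 kV = 55700e-3 MV = 55.7
  797000 kV = 797000e-3 MV = 797
  27.2 MV → 27.2
Sum: 55.7 + 797 + 27.2 = 879.9

879.9 MV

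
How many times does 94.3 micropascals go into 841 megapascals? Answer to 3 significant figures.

8920000000000

(841e6) / (94.3e-6) = 8.918e12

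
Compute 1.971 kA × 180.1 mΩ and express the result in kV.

0.3549771 kV

1.971e3 × 180.1e-3 = 354.9771 V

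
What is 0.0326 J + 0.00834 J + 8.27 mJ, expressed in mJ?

49.21 mJ

In mJ:
  0.0326 J = 0.0326 × 10³ mJ = 32.6
  0.00834 J = 0.00834 × 10³ mJ = 8.34
  8.27 mJ → 8.27
Sum: 32.6 + 8.34 + 8.27 = 49.21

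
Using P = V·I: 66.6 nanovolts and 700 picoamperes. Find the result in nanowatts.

0.00000004662 nanowatts

66.6 × 10⁻⁹ × 700 × 10⁻¹² = 46620 × 10⁻²¹ W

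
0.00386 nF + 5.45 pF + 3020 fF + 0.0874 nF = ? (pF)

99.73 pF

In pF:
  0.00386 nF = 0.00386 × 10³ pF = 3.86
  5.45 pF → 5.45
  3020 fF = 3020 × 10⁻³ pF = 3.02
  0.0874 nF = 0.0874 × 10³ pF = 87.4
Sum: 3.86 + 5.45 + 3.02 + 87.4 = 99.73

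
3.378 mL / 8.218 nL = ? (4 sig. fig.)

411000

(3.378 × 10^-3) / (8.218 × 10^-9) = 0.41105 × 10^6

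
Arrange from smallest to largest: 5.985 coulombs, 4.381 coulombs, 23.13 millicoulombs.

5.985 coulombs = 5.985 coulombs
4.381 coulombs = 4.381 coulombs
23.13 millicoulombs = 0.02313 coulombs

23.13 millicoulombs < 4.381 coulombs < 5.985 coulombs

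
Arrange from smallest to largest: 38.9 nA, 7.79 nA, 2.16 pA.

2.16 pA < 7.79 nA < 38.9 nA

38.9 nA = 0.0000000389 A
7.79 nA = 0.00000000779 A
2.16 pA = 0.00000000000216 A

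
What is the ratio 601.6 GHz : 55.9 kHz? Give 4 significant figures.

10760000

(601.6e9) / (55.9e3) = 10.762e6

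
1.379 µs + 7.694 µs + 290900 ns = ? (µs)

299.973 µs

In µs:
  1.379 µs → 1.379
  7.694 µs → 7.694
  290900 ns = 290900 × 10^-3 µs = 290.9
Sum: 1.379 + 7.694 + 290.9 = 299.973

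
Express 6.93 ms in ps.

milli = 10⁻³, pico = 10⁻¹²; factor is 10⁹.
6.93 × 10⁹ = 6930000000

6930000000 ps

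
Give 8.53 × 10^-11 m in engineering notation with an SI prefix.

= 85.3 × 10^-12 m; 10^-12 is pico.

85.3 pm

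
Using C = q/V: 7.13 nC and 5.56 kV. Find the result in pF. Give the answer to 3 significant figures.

(7.13 × 10^-9) / (5.56 × 10^3) = 1.2824 × 10^-12 F

1.28 pF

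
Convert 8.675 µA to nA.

8675 nA

micro = 10^-6, nano = 10^-9; factor is 10^3.
8.675 × 10^3 = 8675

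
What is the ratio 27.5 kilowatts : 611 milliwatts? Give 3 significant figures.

45000

(27.5 × 10³) / (611 × 10⁻³) = 0.04501 × 10⁶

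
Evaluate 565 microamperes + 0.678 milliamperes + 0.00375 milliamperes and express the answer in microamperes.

In microamperes:
  565 microamperes → 565
  0.678 milliamperes = 0.678 × 10^3 microamperes = 678
  0.00375 milliamperes = 0.00375 × 10^3 microamperes = 3.75
Sum: 565 + 678 + 3.75 = 1246.75

1246.75 microamperes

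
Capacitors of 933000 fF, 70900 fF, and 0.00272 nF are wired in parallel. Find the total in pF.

In pF:
  933000 fF = 933000 × 10⁻³ pF = 933
  70900 fF = 70900 × 10⁻³ pF = 70.9
  0.00272 nF = 0.00272 × 10³ pF = 2.72
Sum: 933 + 70.9 + 2.72 = 1006.62

1006.62 pF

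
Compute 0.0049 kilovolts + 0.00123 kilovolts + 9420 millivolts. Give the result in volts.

15.55 volts

In volts:
  0.0049 kilovolts = 0.0049e3 volts = 4.9
  0.00123 kilovolts = 0.00123e3 volts = 1.23
  9420 millivolts = 9420e-3 volts = 9.42
Sum: 4.9 + 1.23 + 9.42 = 15.55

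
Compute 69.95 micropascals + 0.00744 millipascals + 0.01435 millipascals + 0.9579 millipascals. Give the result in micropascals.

In micropascals:
  69.95 micropascals → 69.95
  0.00744 millipascals = 0.00744 × 10³ micropascals = 7.44
  0.01435 millipascals = 0.01435 × 10³ micropascals = 14.35
  0.9579 millipascals = 0.9579 × 10³ micropascals = 957.9
Sum: 69.95 + 7.44 + 14.35 + 957.9 = 1049.64

1049.64 micropascals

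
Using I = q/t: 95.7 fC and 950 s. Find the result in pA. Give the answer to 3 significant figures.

0.000101 pA

(95.7 × 10^-15) / (950) = 0.10074 × 10^-15 A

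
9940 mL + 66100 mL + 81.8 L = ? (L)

In L:
  9940 mL = 9940 × 10^-3 L = 9.94
  66100 mL = 66100 × 10^-3 L = 66.1
  81.8 L → 81.8
Sum: 9.94 + 66.1 + 81.8 = 157.84

157.84 L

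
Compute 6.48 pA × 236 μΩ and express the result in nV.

6.48e-12 × 236e-6 = 1529.28e-18 V

0.00000152928 nV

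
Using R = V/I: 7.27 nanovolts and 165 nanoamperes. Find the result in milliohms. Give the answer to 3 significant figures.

44.1 milliohms

(7.27 × 10⁻⁹) / (165 × 10⁻⁹) = 0.044061 Ω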